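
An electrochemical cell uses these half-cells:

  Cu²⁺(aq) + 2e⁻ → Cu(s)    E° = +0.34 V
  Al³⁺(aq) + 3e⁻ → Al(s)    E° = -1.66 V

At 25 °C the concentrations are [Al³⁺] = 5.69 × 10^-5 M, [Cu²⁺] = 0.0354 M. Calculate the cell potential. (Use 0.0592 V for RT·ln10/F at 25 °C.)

2.04 V

The Cu²⁺/Cu couple has the higher reduction potential and acts as the cathode, so E°_cell = +0.34 − (-1.66) = 2.00 V.
Balancing electrons gives n = 6; the reaction quotient is Q = [Al³⁺]^2/[Cu²⁺]^3 = 7.3 × 10^-5.
At 25 °C, E = E° − (0.0592/n) log Q = 2.00 − (0.0592/6)(-4.137) = 2.000 + 0.041 = 2.041 V.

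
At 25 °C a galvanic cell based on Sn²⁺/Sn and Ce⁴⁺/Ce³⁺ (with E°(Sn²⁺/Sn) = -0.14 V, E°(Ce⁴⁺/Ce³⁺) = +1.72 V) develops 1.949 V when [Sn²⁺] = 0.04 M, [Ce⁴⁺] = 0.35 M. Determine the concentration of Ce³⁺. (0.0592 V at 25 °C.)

From the Nernst equation, log Q = n(E° − E)/0.0592 = 2(1.86 − 1.949)/0.0592 = -3.007, so Q = 9.85 × 10^-4.
With Q = [Sn²⁺]·[Ce³⁺]^2/[Ce⁴⁺]^2 and the known concentrations, [Ce³⁺]^2 in the numerator gives [Ce³⁺] = 0.055 M.

0.055 M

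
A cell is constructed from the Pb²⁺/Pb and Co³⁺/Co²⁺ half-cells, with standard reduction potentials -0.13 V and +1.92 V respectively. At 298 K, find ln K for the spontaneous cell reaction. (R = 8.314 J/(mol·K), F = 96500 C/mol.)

E°_cell = +1.92 − (-0.13) = 2.05 V, with n = 2 electrons transferred.
At equilibrium E = 0, so the Nernst equation gives ln K = nFE°/RT = (2)(96500)(2.05)/((8.314)(298)) = 159.69.

ln K = 159.7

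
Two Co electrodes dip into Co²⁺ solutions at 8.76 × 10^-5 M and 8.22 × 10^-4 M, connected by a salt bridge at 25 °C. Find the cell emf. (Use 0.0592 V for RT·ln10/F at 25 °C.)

Both half-cells are Co²⁺/Co, so E°_cell = 0. The concentrated side is the cathode; the cell reaction moves Co²⁺ from high to low concentration with n = 2.
Q = [Co²⁺]_dilute/[Co²⁺]_conc = 8.76 × 10^-5/8.22 × 10^-4 = 0.107.
E = 0 − (0.0592/2) log Q = −(0.0592/2)(-0.972) = 0.0288 V.

0.029 V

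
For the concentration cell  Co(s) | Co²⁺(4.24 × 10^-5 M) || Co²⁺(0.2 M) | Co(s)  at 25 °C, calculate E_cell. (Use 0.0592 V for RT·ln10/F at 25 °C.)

Both half-cells are Co²⁺/Co, so E°_cell = 0. The concentrated side is the cathode; the cell reaction moves Co²⁺ from high to low concentration with n = 2.
Q = [Co²⁺]_dilute/[Co²⁺]_conc = 4.24 × 10^-5/0.2 = 2.12 × 10^-4.
E = 0 − (0.0592/2) log Q = −(0.0592/2)(-3.674) = 0.1088 V.

0.11 V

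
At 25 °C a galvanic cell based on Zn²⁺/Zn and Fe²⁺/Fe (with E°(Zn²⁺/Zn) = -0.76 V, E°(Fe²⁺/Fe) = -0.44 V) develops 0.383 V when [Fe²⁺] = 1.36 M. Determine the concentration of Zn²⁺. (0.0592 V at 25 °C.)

0.01 M

From the Nernst equation, log Q = n(E° − E)/0.0592 = 2(0.32 − 0.383)/0.0592 = -2.128, so Q = 0.00744.
With Q = [Zn²⁺]/[Fe²⁺] and the known concentrations, [Zn²⁺] in the numerator gives [Zn²⁺] = 0.01 M.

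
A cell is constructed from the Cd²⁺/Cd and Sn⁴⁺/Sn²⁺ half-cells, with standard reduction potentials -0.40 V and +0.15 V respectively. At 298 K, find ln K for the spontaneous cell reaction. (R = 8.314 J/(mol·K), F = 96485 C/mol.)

ln K = 42.8

E°_cell = +0.15 − (-0.40) = 0.55 V, with n = 2 electrons transferred.
At equilibrium E = 0, so the Nernst equation gives ln K = nFE°/RT = (2)(96485)(0.55)/((8.314)(298)) = 42.84.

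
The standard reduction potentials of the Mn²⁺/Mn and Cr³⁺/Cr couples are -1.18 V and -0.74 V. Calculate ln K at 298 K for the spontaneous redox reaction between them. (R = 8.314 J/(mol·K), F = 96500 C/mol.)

E°_cell = -0.74 − (-1.18) = 0.44 V, with n = 6 electrons transferred.
At equilibrium E = 0, so the Nernst equation gives ln K = nFE°/RT = (6)(96500)(0.44)/((8.314)(298)) = 102.83.

ln K = 102.8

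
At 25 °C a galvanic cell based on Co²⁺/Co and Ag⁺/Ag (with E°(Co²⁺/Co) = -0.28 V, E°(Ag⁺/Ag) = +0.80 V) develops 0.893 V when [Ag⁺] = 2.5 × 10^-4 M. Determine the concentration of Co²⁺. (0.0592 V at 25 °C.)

From the Nernst equation, log Q = n(E° − E)/0.0592 = 2(1.08 − 0.893)/0.0592 = 6.318, so Q = 2.08 × 10^6.
With Q = [Co²⁺]/[Ag⁺]^2 and the known concentrations, [Co²⁺] in the numerator gives [Co²⁺] = 0.13 M.

0.13 M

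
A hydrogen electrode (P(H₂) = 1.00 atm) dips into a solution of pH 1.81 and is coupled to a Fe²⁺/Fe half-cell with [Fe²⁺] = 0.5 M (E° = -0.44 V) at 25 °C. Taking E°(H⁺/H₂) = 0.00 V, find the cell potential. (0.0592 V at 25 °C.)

0.34 V

The hydrogen couple is the cathode, so E°_cell = 0.44 V; n = 2.
[H⁺] = 10^(−1.81) = 0.015 M, and Q = [Fe²⁺]·P(H₂) / [H⁺]^2 = 2080.
E = E° − (0.0592/2) log Q = 0.44 − (0.0592/2)(3.319) = 0.342 V.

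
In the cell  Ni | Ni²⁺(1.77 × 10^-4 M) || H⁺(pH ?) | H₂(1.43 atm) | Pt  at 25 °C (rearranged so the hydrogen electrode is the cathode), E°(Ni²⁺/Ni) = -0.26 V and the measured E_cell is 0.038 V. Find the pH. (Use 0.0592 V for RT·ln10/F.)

E°_cell = 0.26 V and n = 2.
log Q = n(E° − E)/0.0592 = 2×(0.26 − 0.038)/0.0592 = 7.500.
With Q = [Ni²⁺]·P(H₂) / [H⁺]^2, solving for [H⁺] gives log[H⁺] = -5.548, so pH = 5.55.

pH = 5.55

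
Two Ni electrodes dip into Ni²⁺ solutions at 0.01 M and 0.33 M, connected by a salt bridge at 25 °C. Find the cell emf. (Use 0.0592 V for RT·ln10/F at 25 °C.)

Both half-cells are Ni²⁺/Ni, so E°_cell = 0. The concentrated side is the cathode; the cell reaction moves Ni²⁺ from high to low concentration with n = 2.
Q = [Ni²⁺]_dilute/[Ni²⁺]_conc = 0.01/0.33 = 0.0303.
E = 0 − (0.0592/2) log Q = −(0.0592/2)(-1.519) = 0.0450 V.

0.045 V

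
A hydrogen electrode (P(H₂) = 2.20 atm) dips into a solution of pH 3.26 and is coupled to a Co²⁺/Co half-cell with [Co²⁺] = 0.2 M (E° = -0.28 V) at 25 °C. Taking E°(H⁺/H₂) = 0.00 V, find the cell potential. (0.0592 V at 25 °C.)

The hydrogen couple is the cathode, so E°_cell = 0.28 V; n = 2.
[H⁺] = 10^(−3.26) = 5.5 × 10^-4 M, and Q = [Co²⁺]·P(H₂) / [H⁺]^2 = 1.46 × 10^6.
E = E° − (0.0592/2) log Q = 0.28 − (0.0592/2)(6.163) = 0.098 V.

0.098 V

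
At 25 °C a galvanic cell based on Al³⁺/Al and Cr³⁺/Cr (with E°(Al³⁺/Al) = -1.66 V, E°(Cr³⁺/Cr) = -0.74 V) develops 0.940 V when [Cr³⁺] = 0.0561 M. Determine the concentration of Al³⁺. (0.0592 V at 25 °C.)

0.0054 M

From the Nernst equation, log Q = n(E° − E)/0.0592 = 3(0.92 − 0.940)/0.0592 = -1.014, so Q = 0.0969.
With Q = [Al³⁺]/[Cr³⁺] and the known concentrations, [Al³⁺] in the numerator gives [Al³⁺] = 0.0054 M.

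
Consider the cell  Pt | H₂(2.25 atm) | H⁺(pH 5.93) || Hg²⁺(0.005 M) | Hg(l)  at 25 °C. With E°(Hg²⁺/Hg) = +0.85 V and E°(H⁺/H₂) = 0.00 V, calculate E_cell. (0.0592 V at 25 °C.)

The Hg²⁺/Hg couple is the cathode, so E°_cell = 0.85 V; n = 2.
[H⁺] = 10^(−5.93) = 1.2 × 10^-6 M, and Q = [H⁺]^2 / ([Hg²⁺]·P(H₂)) = 1.23 × 10^-10.
E = E° − (0.0592/2) log Q = 0.85 − (0.0592/2)(-9.911) = 1.143 V.

1.14 V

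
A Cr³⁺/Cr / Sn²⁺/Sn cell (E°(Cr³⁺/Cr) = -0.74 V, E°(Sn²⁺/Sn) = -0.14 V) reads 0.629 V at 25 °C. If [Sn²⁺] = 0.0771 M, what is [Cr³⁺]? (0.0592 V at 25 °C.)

From the Nernst equation, log Q = n(E° − E)/0.0592 = 6(0.60 − 0.629)/0.0592 = -2.939, so Q = 0.00115.
With Q = [Cr³⁺]^2/[Sn²⁺]^3 and the known concentrations, [Cr³⁺]^2 in the numerator gives [Cr³⁺] = 7.3 × 10^-4 M.

7.3 × 10^-4 M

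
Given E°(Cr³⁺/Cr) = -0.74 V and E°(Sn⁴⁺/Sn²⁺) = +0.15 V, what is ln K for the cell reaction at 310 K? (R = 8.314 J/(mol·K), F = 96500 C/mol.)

ln K = 199.9

E°_cell = +0.15 − (-0.74) = 0.89 V, with n = 6 electrons transferred.
At equilibrium E = 0, so the Nernst equation gives ln K = nFE°/RT = (6)(96500)(0.89)/((8.314)(310)) = 199.94.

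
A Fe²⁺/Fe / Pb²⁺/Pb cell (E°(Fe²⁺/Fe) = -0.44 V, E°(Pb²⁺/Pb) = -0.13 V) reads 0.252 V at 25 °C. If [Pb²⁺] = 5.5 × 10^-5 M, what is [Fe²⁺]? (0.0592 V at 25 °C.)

0.005 M

From the Nernst equation, log Q = n(E° − E)/0.0592 = 2(0.31 − 0.252)/0.0592 = 1.959, so Q = 91.1.
With Q = [Fe²⁺]/[Pb²⁺] and the known concentrations, [Fe²⁺] in the numerator gives [Fe²⁺] = 0.005 M.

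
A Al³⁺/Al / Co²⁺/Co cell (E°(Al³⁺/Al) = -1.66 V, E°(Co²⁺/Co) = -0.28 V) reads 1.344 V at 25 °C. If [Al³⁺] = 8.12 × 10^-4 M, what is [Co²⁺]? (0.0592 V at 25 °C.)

5.3 × 10^-4 M

From the Nernst equation, log Q = n(E° − E)/0.0592 = 6(1.38 − 1.344)/0.0592 = 3.649, so Q = 4450.
With Q = [Al³⁺]^2/[Co²⁺]^3 and the known concentrations, [Co²⁺]^3 in the denominator gives [Co²⁺] = 5.3 × 10^-4 M.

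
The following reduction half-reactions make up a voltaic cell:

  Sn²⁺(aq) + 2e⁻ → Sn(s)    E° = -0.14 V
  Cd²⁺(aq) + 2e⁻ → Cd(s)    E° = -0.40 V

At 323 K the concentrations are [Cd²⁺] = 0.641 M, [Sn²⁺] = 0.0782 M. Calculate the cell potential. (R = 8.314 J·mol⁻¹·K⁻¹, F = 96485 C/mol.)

0.231 V

The Sn²⁺/Sn couple has the higher reduction potential and acts as the cathode, so E°_cell = -0.14 − (-0.40) = 0.26 V.
Balancing electrons gives n = 2; the reaction quotient is Q = [Cd²⁺]/[Sn²⁺] = 8.20.
E = E° − (RT/nF) ln Q = 0.26 − (8.314×323)/(2×96485) × (2.104) = 0.260 − 0.029 = 0.231 V.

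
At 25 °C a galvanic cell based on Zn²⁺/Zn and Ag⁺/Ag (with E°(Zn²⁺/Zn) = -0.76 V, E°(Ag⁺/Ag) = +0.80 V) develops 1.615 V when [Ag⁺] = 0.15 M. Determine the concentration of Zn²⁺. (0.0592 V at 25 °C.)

From the Nernst equation, log Q = n(E° − E)/0.0592 = 2(1.56 − 1.615)/0.0592 = -1.858, so Q = 0.0139.
With Q = [Zn²⁺]/[Ag⁺]^2 and the known concentrations, [Zn²⁺] in the numerator gives [Zn²⁺] = 3.1 × 10^-4 M.

3.1 × 10^-4 M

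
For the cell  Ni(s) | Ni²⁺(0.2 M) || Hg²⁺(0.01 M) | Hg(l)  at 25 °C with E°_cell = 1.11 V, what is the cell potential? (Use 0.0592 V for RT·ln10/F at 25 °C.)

1.07 V

Balancing electrons gives n = 2; the reaction quotient is Q = [Ni²⁺]/[Hg²⁺] = 20.0.
At 25 °C, E = E° − (0.0592/n) log Q = 1.11 − (0.0592/2)(1.301) = 1.110 − 0.039 = 1.071 V.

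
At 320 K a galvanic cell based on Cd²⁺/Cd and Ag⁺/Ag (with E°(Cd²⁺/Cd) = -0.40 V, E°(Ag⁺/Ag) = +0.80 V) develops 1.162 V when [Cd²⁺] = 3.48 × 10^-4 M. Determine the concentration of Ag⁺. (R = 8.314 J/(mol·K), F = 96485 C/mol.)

From the Nernst equation, ln Q = nF(E° − E)/RT = 2×96485×(1.20 − 1.162)/(8.314×320) = 2.756, so Q = 15.7.
With Q = [Cd²⁺]/[Ag⁺]^2 and the known concentrations, [Ag⁺]^2 in the denominator gives [Ag⁺] = 0.0047 M.

0.0047 M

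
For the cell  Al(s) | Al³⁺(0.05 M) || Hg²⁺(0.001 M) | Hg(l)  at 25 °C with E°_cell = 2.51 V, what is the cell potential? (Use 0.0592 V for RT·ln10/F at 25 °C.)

Balancing electrons gives n = 6; the reaction quotient is Q = [Al³⁺]^2/[Hg²⁺]^3 = 2.5 × 10^6.
At 25 °C, E = E° − (0.0592/n) log Q = 2.51 − (0.0592/6)(6.398) = 2.510 − 0.063 = 2.447 V.

2.45 V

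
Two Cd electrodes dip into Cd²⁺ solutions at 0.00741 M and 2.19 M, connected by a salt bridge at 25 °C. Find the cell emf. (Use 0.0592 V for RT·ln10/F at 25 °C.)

Both half-cells are Cd²⁺/Cd, so E°_cell = 0. The concentrated side is the cathode; the cell reaction moves Cd²⁺ from high to low concentration with n = 2.
Q = [Cd²⁺]_dilute/[Cd²⁺]_conc = 0.00741/2.19 = 0.00338.
E = 0 − (0.0592/2) log Q = −(0.0592/2)(-2.471) = 0.0731 V.

0.073 V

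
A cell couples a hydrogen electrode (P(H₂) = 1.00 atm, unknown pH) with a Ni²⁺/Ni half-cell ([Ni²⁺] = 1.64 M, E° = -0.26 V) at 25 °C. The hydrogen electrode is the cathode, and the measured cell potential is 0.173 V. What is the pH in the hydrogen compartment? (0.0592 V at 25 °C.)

E°_cell = 0.26 V and n = 2.
log Q = n(E° − E)/0.0592 = 2×(0.26 − 0.173)/0.0592 = 2.939.
With Q = [Ni²⁺]·P(H₂) / [H⁺]^2, solving for [H⁺] gives log[H⁺] = -1.362, so pH = 1.36.

pH = 1.36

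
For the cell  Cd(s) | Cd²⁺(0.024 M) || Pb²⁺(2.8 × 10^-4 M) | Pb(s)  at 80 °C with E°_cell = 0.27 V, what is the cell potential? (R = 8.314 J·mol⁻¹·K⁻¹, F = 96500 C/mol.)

Balancing electrons gives n = 2; the reaction quotient is Q = [Cd²⁺]/[Pb²⁺] = 85.7.
E = E° − (RT/nF) ln Q = 0.27 − (8.314×353)/(2×96500) × (4.451) = 0.270 − 0.068 = 0.202 V.

0.202 V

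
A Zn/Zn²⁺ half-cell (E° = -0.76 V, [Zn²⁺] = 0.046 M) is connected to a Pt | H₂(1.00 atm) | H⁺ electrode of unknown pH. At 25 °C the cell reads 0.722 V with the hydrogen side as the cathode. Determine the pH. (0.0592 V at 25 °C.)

E°_cell = 0.76 V and n = 2.
log Q = n(E° − E)/0.0592 = 2×(0.76 − 0.722)/0.0592 = 1.284.
With Q = [Zn²⁺]·P(H₂) / [H⁺]^2, solving for [H⁺] gives log[H⁺] = -1.311, so pH = 1.31.

pH = 1.31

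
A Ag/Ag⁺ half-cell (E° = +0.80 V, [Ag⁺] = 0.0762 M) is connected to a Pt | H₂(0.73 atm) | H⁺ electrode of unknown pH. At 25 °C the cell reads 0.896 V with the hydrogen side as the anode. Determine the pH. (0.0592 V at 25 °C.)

pH = 2.81

E°_cell = 0.80 V and n = 2.
log Q = n(E° − E)/0.0592 = 2×(0.80 − 0.896)/0.0592 = -3.243.
With Q = [H⁺]^2 / ([Ag⁺]^2·P(H₂)), solving for [H⁺] gives log[H⁺] = -2.808, so pH = 2.81.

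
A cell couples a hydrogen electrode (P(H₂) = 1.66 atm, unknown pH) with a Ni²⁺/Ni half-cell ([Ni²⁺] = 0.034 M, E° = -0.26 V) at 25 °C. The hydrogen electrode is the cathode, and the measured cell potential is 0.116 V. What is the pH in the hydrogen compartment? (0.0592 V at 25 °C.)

E°_cell = 0.26 V and n = 2.
log Q = n(E° − E)/0.0592 = 2×(0.26 − 0.116)/0.0592 = 4.865.
With Q = [Ni²⁺]·P(H₂) / [H⁺]^2, solving for [H⁺] gives log[H⁺] = -3.057, so pH = 3.06.

pH = 3.06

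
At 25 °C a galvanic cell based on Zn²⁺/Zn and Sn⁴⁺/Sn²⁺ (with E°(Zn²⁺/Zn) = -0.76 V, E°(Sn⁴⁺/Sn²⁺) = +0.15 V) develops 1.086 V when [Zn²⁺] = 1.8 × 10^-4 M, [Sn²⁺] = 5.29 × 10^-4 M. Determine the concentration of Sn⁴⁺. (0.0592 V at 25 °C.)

From the Nernst equation, log Q = n(E° − E)/0.0592 = 2(0.91 − 1.086)/0.0592 = -5.946, so Q = 1.13 × 10^-6.
With Q = [Zn²⁺]·[Sn²⁺]/[Sn⁴⁺] and the known concentrations, [Sn⁴⁺] in the denominator gives [Sn⁴⁺] = 0.084 M.

0.084 M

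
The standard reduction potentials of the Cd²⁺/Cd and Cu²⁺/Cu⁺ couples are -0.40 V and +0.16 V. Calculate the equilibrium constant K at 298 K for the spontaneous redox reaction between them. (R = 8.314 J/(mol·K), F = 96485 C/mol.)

E°_cell = +0.16 − (-0.40) = 0.56 V, with n = 2 electrons transferred.
At equilibrium E = 0, so the Nernst equation gives ln K = nFE°/RT = (2)(96485)(0.56)/((8.314)(298)) = 43.62.
K = e^43.62 = 8.8 × 10^18.

8.8 × 10^18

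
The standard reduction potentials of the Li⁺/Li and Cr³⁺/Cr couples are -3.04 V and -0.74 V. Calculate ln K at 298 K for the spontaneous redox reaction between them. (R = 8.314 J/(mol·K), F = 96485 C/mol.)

E°_cell = -0.74 − (-3.04) = 2.30 V, with n = 3 electrons transferred.
At equilibrium E = 0, so the Nernst equation gives ln K = nFE°/RT = (3)(96485)(2.30)/((8.314)(298)) = 268.71.

ln K = 268.7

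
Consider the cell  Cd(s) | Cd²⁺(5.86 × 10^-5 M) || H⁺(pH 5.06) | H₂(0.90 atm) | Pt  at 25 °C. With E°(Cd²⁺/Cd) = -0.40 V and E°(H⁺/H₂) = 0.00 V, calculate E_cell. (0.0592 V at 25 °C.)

0.23 V

The hydrogen couple is the cathode, so E°_cell = 0.40 V; n = 2.
[H⁺] = 10^(−5.06) = 8.7 × 10^-6 M, and Q = [Cd²⁺]·P(H₂) / [H⁺]^2 = 6.95 × 10^5.
E = E° − (0.0592/2) log Q = 0.40 − (0.0592/2)(5.842) = 0.227 V.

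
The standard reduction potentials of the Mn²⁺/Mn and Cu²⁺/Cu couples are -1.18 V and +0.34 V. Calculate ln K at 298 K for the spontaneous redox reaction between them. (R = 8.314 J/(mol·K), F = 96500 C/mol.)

E°_cell = +0.34 − (-1.18) = 1.52 V, with n = 2 electrons transferred.
At equilibrium E = 0, so the Nernst equation gives ln K = nFE°/RT = (2)(96500)(1.52)/((8.314)(298)) = 118.41.

ln K = 118.4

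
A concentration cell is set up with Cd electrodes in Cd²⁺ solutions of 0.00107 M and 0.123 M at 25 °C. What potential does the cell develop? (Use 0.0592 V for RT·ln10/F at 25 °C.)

0.061 V

Both half-cells are Cd²⁺/Cd, so E°_cell = 0. The concentrated side is the cathode; the cell reaction moves Cd²⁺ from high to low concentration with n = 2.
Q = [Cd²⁺]_dilute/[Cd²⁺]_conc = 0.00107/0.123 = 0.00870.
E = 0 − (0.0592/2) log Q = −(0.0592/2)(-2.061) = 0.0610 V.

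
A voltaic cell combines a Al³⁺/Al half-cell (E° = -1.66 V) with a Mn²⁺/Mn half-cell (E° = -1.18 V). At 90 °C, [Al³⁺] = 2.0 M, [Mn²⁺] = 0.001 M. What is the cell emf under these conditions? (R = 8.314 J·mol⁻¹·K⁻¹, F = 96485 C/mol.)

0.365 V

The Mn²⁺/Mn couple has the higher reduction potential and acts as the cathode, so E°_cell = -1.18 − (-1.66) = 0.48 V.
Balancing electrons gives n = 6; the reaction quotient is Q = [Al³⁺]^2/[Mn²⁺]^3 = 4 × 10^9.
E = E° − (RT/nF) ln Q = 0.48 − (8.314×363)/(6×96485) × (22.110) = 0.480 − 0.115 = 0.365 V.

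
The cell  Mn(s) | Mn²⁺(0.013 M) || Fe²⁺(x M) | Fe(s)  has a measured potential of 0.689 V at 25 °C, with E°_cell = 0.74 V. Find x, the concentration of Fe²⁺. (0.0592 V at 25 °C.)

From the Nernst equation, log Q = n(E° − E)/0.0592 = 2(0.74 − 0.689)/0.0592 = 1.723, so Q = 52.8.
With Q = [Mn²⁺]/[Fe²⁺] and the known concentrations, [Fe²⁺] in the denominator gives [Fe²⁺] = 2.5 × 10^-4 M.

2.5 × 10^-4 M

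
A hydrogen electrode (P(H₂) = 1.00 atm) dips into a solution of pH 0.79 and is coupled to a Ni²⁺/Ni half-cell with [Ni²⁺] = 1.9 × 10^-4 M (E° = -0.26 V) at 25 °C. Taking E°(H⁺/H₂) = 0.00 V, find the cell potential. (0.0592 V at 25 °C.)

0.32 V

The hydrogen couple is the cathode, so E°_cell = 0.26 V; n = 2.
[H⁺] = 10^(−0.79) = 0.16 M, and Q = [Ni²⁺]·P(H₂) / [H⁺]^2 = 0.00722.
E = E° − (0.0592/2) log Q = 0.26 − (0.0592/2)(-2.141) = 0.323 V.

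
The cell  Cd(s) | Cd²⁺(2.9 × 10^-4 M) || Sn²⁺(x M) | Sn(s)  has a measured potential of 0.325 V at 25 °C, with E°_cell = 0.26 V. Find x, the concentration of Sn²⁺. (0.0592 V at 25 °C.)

0.046 M

From the Nernst equation, log Q = n(E° − E)/0.0592 = 2(0.26 − 0.325)/0.0592 = -2.196, so Q = 0.00637.
With Q = [Cd²⁺]/[Sn²⁺] and the known concentrations, [Sn²⁺] in the denominator gives [Sn²⁺] = 0.046 M.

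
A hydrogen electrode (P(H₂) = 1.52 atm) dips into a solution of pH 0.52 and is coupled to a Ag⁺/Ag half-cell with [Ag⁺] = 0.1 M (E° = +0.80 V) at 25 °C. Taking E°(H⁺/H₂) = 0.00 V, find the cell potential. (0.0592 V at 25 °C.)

The Ag⁺/Ag couple is the cathode, so E°_cell = 0.80 V; n = 2.
[H⁺] = 10^(−0.52) = 0.30 M, and Q = [H⁺]^2 / ([Ag⁺]^2·P(H₂)) = 6.00.
E = E° − (0.0592/2) log Q = 0.80 − (0.0592/2)(0.778) = 0.777 V.

0.78 V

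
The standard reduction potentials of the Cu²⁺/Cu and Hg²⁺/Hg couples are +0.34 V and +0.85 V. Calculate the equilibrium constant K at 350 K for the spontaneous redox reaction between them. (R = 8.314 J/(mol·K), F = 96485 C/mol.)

E°_cell = +0.85 − (+0.34) = 0.51 V, with n = 2 electrons transferred.
At equilibrium E = 0, so the Nernst equation gives ln K = nFE°/RT = (2)(96485)(0.51)/((8.314)(350)) = 33.82.
K = e^33.82 = 4.9 × 10^14.

4.9 × 10^14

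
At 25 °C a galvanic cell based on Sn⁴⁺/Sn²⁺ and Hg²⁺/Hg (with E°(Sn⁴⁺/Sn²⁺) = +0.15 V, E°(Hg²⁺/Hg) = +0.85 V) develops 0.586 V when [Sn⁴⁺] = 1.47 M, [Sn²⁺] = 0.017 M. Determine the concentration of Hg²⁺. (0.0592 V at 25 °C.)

From the Nernst equation, log Q = n(E° − E)/0.0592 = 2(0.70 − 0.586)/0.0592 = 3.851, so Q = 7100.
With Q = [Sn⁴⁺]/([Sn²⁺]·[Hg²⁺]) and the known concentrations, [Hg²⁺] in the denominator gives [Hg²⁺] = 0.012 M.

0.012 M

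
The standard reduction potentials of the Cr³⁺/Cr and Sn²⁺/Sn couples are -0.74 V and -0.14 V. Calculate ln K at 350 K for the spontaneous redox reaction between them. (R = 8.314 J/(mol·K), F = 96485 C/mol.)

E°_cell = -0.14 − (-0.74) = 0.60 V, with n = 6 electrons transferred.
At equilibrium E = 0, so the Nernst equation gives ln K = nFE°/RT = (6)(96485)(0.60)/((8.314)(350)) = 119.37.

ln K = 119.4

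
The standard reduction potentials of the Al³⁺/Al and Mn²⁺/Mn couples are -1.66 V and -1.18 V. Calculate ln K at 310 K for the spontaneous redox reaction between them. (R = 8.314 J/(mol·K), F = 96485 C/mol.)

E°_cell = -1.18 − (-1.66) = 0.48 V, with n = 6 electrons transferred.
At equilibrium E = 0, so the Nernst equation gives ln K = nFE°/RT = (6)(96485)(0.48)/((8.314)(310)) = 107.82.

ln K = 107.8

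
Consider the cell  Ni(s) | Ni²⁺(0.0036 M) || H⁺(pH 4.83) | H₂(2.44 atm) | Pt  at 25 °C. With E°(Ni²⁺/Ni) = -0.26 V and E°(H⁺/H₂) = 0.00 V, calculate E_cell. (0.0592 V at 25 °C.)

0.035 V

The hydrogen couple is the cathode, so E°_cell = 0.26 V; n = 2.
[H⁺] = 10^(−4.83) = 1.5 × 10^-5 M, and Q = [Ni²⁺]·P(H₂) / [H⁺]^2 = 4.02 × 10^7.
E = E° − (0.0592/2) log Q = 0.26 − (0.0592/2)(7.604) = 0.035 V.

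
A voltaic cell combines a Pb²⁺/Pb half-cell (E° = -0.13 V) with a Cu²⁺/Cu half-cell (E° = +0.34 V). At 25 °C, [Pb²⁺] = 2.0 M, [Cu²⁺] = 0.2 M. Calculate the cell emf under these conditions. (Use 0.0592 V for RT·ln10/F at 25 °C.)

The Cu²⁺/Cu couple has the higher reduction potential and acts as the cathode, so E°_cell = +0.34 − (-0.13) = 0.47 V.
Balancing electrons gives n = 2; the reaction quotient is Q = [Pb²⁺]/[Cu²⁺] = 10.0.
At 25 °C, E = E° − (0.0592/n) log Q = 0.47 − (0.0592/2)(1.000) = 0.470 − 0.030 = 0.440 V.

0.440 V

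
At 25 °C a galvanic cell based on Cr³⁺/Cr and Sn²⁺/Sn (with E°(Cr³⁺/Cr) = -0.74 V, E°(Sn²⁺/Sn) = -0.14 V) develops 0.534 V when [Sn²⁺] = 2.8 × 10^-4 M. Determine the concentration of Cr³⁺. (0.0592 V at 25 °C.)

0.01 M

From the Nernst equation, log Q = n(E° − E)/0.0592 = 6(0.60 − 0.534)/0.0592 = 6.689, so Q = 4.89 × 10^6.
With Q = [Cr³⁺]^2/[Sn²⁺]^3 and the known concentrations, [Cr³⁺]^2 in the numerator gives [Cr³⁺] = 0.01 M.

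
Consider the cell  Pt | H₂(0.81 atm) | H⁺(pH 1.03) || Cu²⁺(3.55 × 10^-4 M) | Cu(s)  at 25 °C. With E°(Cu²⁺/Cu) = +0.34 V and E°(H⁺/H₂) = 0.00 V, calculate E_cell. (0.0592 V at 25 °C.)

0.30 V

The Cu²⁺/Cu couple is the cathode, so E°_cell = 0.34 V; n = 2.
[H⁺] = 10^(−1.03) = 0.093 M, and Q = [H⁺]^2 / ([Cu²⁺]·P(H₂)) = 30.3.
E = E° − (0.0592/2) log Q = 0.34 − (0.0592/2)(1.481) = 0.296 V.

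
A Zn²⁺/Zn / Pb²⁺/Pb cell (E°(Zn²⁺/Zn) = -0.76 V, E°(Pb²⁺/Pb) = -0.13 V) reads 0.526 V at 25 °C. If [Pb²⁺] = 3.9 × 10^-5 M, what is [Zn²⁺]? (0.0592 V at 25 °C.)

0.13 M

From the Nernst equation, log Q = n(E° − E)/0.0592 = 2(0.63 − 0.526)/0.0592 = 3.514, so Q = 3260.
With Q = [Zn²⁺]/[Pb²⁺] and the known concentrations, [Zn²⁺] in the numerator gives [Zn²⁺] = 0.13 M.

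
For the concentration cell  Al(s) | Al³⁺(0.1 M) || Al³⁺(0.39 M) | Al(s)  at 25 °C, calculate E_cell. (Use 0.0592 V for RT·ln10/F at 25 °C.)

Both half-cells are Al³⁺/Al, so E°_cell = 0. The concentrated side is the cathode; the cell reaction moves Al³⁺ from high to low concentration with n = 3.
Q = [Al³⁺]_dilute/[Al³⁺]_conc = 0.1/0.39 = 0.256.
E = 0 − (0.0592/3) log Q = −(0.0592/3)(-0.591) = 0.0117 V.

0.012 V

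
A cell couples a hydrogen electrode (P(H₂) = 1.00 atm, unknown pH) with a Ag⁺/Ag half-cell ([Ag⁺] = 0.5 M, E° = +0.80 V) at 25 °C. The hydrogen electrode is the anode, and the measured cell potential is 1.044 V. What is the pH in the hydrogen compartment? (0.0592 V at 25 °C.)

E°_cell = 0.80 V and n = 2.
log Q = n(E° − E)/0.0592 = 2×(0.80 − 1.044)/0.0592 = -8.243.
With Q = [H⁺]^2 / ([Ag⁺]^2·P(H₂)), solving for [H⁺] gives log[H⁺] = -4.423, so pH = 4.42.

pH = 4.42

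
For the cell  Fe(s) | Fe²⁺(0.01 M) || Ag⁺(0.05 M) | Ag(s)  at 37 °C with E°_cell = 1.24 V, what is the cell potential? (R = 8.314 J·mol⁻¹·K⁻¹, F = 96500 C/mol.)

Balancing electrons gives n = 2; the reaction quotient is Q = [Fe²⁺]/[Ag⁺]^2 = 4.00.
E = E° − (RT/nF) ln Q = 1.24 − (8.314×310)/(2×96500) × (1.386) = 1.240 − 0.019 = 1.221 V.

1.22 V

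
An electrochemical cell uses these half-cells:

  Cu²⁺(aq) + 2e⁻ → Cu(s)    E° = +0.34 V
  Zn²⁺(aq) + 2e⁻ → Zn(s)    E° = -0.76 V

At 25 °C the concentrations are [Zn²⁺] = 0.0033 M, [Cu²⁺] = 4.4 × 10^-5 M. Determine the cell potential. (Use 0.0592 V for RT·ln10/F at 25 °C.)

1.04 V

The Cu²⁺/Cu couple has the higher reduction potential and acts as the cathode, so E°_cell = +0.34 − (-0.76) = 1.10 V.
Balancing electrons gives n = 2; the reaction quotient is Q = [Zn²⁺]/[Cu²⁺] = 75.0.
At 25 °C, E = E° − (0.0592/n) log Q = 1.10 − (0.0592/2)(1.875) = 1.100 − 0.056 = 1.044 V.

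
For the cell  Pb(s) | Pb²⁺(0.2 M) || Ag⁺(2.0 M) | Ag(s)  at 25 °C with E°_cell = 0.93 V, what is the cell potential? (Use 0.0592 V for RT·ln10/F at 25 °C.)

Balancing electrons gives n = 2; the reaction quotient is Q = [Pb²⁺]/[Ag⁺]^2 = 0.0500.
At 25 °C, E = E° − (0.0592/n) log Q = 0.93 − (0.0592/2)(-1.301) = 0.930 + 0.039 = 0.969 V.

0.969 V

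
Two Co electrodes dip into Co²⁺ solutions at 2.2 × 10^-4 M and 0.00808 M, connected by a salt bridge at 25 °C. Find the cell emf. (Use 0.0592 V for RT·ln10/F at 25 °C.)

0.046 V

Both half-cells are Co²⁺/Co, so E°_cell = 0. The concentrated side is the cathode; the cell reaction moves Co²⁺ from high to low concentration with n = 2.
Q = [Co²⁺]_dilute/[Co²⁺]_conc = 2.2 × 10^-4/0.00808 = 0.0272.
E = 0 − (0.0592/2) log Q = −(0.0592/2)(-1.565) = 0.0463 V.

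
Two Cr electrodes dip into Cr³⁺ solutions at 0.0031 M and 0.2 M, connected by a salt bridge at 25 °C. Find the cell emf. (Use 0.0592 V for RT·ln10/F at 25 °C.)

Both half-cells are Cr³⁺/Cr, so E°_cell = 0. The concentrated side is the cathode; the cell reaction moves Cr³⁺ from high to low concentration with n = 3.
Q = [Cr³⁺]_dilute/[Cr³⁺]_conc = 0.0031/0.2 = 0.0155.
E = 0 − (0.0592/3) log Q = −(0.0592/3)(-1.810) = 0.0357 V.

0.036 V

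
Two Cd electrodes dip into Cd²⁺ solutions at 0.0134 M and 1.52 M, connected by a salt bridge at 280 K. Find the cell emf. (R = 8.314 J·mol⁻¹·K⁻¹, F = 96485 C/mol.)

Both half-cells are Cd²⁺/Cd, so E°_cell = 0. The concentrated side is the cathode; the cell reaction moves Cd²⁺ from high to low concentration with n = 2.
Q = [Cd²⁺]_dilute/[Cd²⁺]_conc = 0.0134/1.52 = 0.00882.
E = 0 − (RT/nF) ln Q = −((8.314×280)/(2×96485))(-4.731) = 0.0571 V.

0.057 V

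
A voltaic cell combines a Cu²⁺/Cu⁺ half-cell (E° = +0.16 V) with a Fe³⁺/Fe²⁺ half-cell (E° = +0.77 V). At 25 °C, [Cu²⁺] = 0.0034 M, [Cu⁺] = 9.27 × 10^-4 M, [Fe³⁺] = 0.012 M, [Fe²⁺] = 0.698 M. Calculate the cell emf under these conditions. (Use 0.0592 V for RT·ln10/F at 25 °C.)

The Fe³⁺/Fe²⁺ couple has the higher reduction potential and acts as the cathode, so E°_cell = +0.77 − (+0.16) = 0.61 V.
Balancing electrons gives n = 1; the reaction quotient is Q = [Cu²⁺]·[Fe²⁺]/([Cu⁺]·[Fe³⁺]) = 213.
At 25 °C, E = E° − (0.0592/n) log Q = 0.61 − (0.0592/1)(2.329) = 0.610 − 0.138 = 0.472 V.

0.472 V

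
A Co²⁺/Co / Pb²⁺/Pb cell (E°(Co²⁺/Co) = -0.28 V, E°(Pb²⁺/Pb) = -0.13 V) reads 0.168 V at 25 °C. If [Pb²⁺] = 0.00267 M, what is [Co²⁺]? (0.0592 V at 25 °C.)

From the Nernst equation, log Q = n(E° − E)/0.0592 = 2(0.15 − 0.168)/0.0592 = -0.608, so Q = 0.247.
With Q = [Co²⁺]/[Pb²⁺] and the known concentrations, [Co²⁺] in the numerator gives [Co²⁺] = 6.6 × 10^-4 M.

6.6 × 10^-4 M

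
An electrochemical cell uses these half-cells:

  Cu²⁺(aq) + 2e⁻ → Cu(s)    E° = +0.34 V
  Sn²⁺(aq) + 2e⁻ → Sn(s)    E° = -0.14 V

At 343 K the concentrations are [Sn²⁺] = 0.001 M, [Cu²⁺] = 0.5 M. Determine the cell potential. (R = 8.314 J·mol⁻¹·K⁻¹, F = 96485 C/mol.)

The Cu²⁺/Cu couple has the higher reduction potential and acts as the cathode, so E°_cell = +0.34 − (-0.14) = 0.48 V.
Balancing electrons gives n = 2; the reaction quotient is Q = [Sn²⁺]/[Cu²⁺] = 0.00200.
E = E° − (RT/nF) ln Q = 0.48 − (8.314×343)/(2×96485) × (-6.215) = 0.480 + 0.092 = 0.572 V.

0.572 V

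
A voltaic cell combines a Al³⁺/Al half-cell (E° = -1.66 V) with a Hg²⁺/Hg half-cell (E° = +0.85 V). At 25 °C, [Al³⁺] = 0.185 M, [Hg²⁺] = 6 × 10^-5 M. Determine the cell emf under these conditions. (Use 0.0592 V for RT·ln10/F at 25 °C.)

2.40 V

The Hg²⁺/Hg couple has the higher reduction potential and acts as the cathode, so E°_cell = +0.85 − (-1.66) = 2.51 V.
Balancing electrons gives n = 6; the reaction quotient is Q = [Al³⁺]^2/[Hg²⁺]^3 = 1.58 × 10^11.
At 25 °C, E = E° − (0.0592/n) log Q = 2.51 − (0.0592/6)(11.200) = 2.510 − 0.111 = 2.399 V.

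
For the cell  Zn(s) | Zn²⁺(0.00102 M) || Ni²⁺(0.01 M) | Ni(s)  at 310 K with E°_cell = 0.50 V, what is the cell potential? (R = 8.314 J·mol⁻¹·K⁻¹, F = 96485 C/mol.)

0.530 V

Balancing electrons gives n = 2; the reaction quotient is Q = [Zn²⁺]/[Ni²⁺] = 0.102.
E = E° − (RT/nF) ln Q = 0.50 − (8.314×310)/(2×96485) × (-2.283) = 0.500 + 0.030 = 0.530 V.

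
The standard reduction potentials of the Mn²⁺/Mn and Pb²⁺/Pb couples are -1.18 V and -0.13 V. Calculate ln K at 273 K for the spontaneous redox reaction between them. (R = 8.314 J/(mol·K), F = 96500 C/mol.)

E°_cell = -0.13 − (-1.18) = 1.05 V, with n = 2 electrons transferred.
At equilibrium E = 0, so the Nernst equation gives ln K = nFE°/RT = (2)(96500)(1.05)/((8.314)(273)) = 89.28.

ln K = 89.3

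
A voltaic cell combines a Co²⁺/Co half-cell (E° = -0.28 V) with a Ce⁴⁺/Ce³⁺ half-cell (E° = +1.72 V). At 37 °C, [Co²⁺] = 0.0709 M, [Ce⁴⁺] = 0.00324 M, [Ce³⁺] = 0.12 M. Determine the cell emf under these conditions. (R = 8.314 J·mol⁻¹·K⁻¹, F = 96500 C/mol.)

1.94 V

The Ce⁴⁺/Ce³⁺ couple has the higher reduction potential and acts as the cathode, so E°_cell = +1.72 − (-0.28) = 2.00 V.
Balancing electrons gives n = 2; the reaction quotient is Q = [Co²⁺]·[Ce³⁺]^2/[Ce⁴⁺]^2 = 97.3.
E = E° − (RT/nF) ln Q = 2.00 − (8.314×310)/(2×96500) × (4.577) = 2.000 − 0.061 = 1.939 V.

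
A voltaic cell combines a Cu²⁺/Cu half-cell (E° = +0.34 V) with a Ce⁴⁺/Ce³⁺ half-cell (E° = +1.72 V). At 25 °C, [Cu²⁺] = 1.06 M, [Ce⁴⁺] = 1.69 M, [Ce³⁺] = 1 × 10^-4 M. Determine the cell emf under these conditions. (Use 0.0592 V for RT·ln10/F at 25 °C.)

1.63 V

The Ce⁴⁺/Ce³⁺ couple has the higher reduction potential and acts as the cathode, so E°_cell = +1.72 − (+0.34) = 1.38 V.
Balancing electrons gives n = 2; the reaction quotient is Q = [Cu²⁺]·[Ce³⁺]^2/[Ce⁴⁺]^2 = 3.71 × 10^-9.
At 25 °C, E = E° − (0.0592/n) log Q = 1.38 − (0.0592/2)(-8.430) = 1.380 + 0.250 = 1.630 V.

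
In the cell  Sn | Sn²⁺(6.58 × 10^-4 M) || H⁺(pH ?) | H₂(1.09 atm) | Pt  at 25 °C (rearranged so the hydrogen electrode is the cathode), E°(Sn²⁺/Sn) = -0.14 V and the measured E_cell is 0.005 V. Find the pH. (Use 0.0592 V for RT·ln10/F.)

pH = 3.85

E°_cell = 0.14 V and n = 2.
log Q = n(E° − E)/0.0592 = 2×(0.14 − 0.005)/0.0592 = 4.561.
With Q = [Sn²⁺]·P(H₂) / [H⁺]^2, solving for [H⁺] gives log[H⁺] = -3.853, so pH = 3.85.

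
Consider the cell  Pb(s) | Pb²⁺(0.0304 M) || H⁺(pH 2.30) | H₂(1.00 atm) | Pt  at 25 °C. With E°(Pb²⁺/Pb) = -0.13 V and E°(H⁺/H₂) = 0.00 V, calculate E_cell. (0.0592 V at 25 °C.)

0.039 V

The hydrogen couple is the cathode, so E°_cell = 0.13 V; n = 2.
[H⁺] = 10^(−2.30) = 0.0050 M, and Q = [Pb²⁺]·P(H₂) / [H⁺]^2 = 1210.
E = E° − (0.0592/2) log Q = 0.13 − (0.0592/2)(3.083) = 0.039 V.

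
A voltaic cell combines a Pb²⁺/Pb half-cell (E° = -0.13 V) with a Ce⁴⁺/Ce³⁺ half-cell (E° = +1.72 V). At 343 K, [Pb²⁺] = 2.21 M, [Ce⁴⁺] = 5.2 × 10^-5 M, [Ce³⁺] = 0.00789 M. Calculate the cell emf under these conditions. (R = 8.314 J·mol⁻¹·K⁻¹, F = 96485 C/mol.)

The Ce⁴⁺/Ce³⁺ couple has the higher reduction potential and acts as the cathode, so E°_cell = +1.72 − (-0.13) = 1.85 V.
Balancing electrons gives n = 2; the reaction quotient is Q = [Pb²⁺]·[Ce³⁺]^2/[Ce⁴⁺]^2 = 5.09 × 10^4.
E = E° − (RT/nF) ln Q = 1.85 − (8.314×343)/(2×96485) × (10.837) = 1.850 − 0.160 = 1.690 V.

1.69 V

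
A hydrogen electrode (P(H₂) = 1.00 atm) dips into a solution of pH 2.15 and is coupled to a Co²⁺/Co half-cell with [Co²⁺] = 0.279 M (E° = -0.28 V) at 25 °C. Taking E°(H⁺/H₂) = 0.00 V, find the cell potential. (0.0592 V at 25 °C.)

The hydrogen couple is the cathode, so E°_cell = 0.28 V; n = 2.
[H⁺] = 10^(−2.15) = 0.0071 M, and Q = [Co²⁺]·P(H₂) / [H⁺]^2 = 5570.
E = E° − (0.0592/2) log Q = 0.28 − (0.0592/2)(3.746) = 0.169 V.

0.17 V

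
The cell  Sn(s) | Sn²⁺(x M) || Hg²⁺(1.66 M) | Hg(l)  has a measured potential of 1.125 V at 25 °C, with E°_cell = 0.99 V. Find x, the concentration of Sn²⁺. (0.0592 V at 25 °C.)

4.6 × 10^-5 M

From the Nernst equation, log Q = n(E° − E)/0.0592 = 2(0.99 − 1.125)/0.0592 = -4.561, so Q = 2.75 × 10^-5.
With Q = [Sn²⁺]/[Hg²⁺] and the known concentrations, [Sn²⁺] in the numerator gives [Sn²⁺] = 4.6 × 10^-5 M.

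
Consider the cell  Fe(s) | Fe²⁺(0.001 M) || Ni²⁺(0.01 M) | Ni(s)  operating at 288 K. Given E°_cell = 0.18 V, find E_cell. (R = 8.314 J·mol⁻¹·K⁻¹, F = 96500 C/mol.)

Balancing electrons gives n = 2; the reaction quotient is Q = [Fe²⁺]/[Ni²⁺] = 0.100.
E = E° − (RT/nF) ln Q = 0.18 − (8.314×288)/(2×96500) × (-2.303) = 0.180 + 0.029 = 0.209 V.

0.209 V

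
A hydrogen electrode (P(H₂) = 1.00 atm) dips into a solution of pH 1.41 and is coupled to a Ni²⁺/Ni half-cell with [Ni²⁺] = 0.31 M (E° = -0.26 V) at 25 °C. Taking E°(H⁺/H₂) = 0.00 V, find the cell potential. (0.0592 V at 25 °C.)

The hydrogen couple is the cathode, so E°_cell = 0.26 V; n = 2.
[H⁺] = 10^(−1.41) = 0.039 M, and Q = [Ni²⁺]·P(H₂) / [H⁺]^2 = 205.
E = E° − (0.0592/2) log Q = 0.26 − (0.0592/2)(2.311) = 0.192 V.

0.19 V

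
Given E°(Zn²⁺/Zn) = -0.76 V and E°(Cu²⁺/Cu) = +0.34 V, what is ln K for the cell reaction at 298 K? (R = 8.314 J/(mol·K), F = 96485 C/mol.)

ln K = 85.7

E°_cell = +0.34 − (-0.76) = 1.10 V, with n = 2 electrons transferred.
At equilibrium E = 0, so the Nernst equation gives ln K = nFE°/RT = (2)(96485)(1.10)/((8.314)(298)) = 85.68.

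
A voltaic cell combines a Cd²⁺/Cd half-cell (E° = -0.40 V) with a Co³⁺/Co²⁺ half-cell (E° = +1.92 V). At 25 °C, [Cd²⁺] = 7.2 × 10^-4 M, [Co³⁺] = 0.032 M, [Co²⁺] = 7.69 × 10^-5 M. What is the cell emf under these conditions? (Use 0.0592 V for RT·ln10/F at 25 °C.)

2.57 V

The Co³⁺/Co²⁺ couple has the higher reduction potential and acts as the cathode, so E°_cell = +1.92 − (-0.40) = 2.32 V.
Balancing electrons gives n = 2; the reaction quotient is Q = [Cd²⁺]·[Co²⁺]^2/[Co³⁺]^2 = 4.16 × 10^-9.
At 25 °C, E = E° − (0.0592/n) log Q = 2.32 − (0.0592/2)(-8.381) = 2.320 + 0.248 = 2.568 V.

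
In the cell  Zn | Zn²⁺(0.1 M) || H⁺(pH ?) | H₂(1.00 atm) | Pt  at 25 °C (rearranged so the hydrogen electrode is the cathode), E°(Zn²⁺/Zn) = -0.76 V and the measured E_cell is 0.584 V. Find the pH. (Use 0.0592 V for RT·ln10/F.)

pH = 3.47

E°_cell = 0.76 V and n = 2.
log Q = n(E° − E)/0.0592 = 2×(0.76 − 0.584)/0.0592 = 5.946.
With Q = [Zn²⁺]·P(H₂) / [H⁺]^2, solving for [H⁺] gives log[H⁺] = -3.473, so pH = 3.47.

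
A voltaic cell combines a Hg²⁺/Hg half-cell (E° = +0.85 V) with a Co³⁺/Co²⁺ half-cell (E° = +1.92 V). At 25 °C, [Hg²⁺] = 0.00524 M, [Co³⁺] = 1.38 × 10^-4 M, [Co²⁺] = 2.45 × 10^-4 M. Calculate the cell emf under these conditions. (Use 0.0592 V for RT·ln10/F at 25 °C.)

1.12 V

The Co³⁺/Co²⁺ couple has the higher reduction potential and acts as the cathode, so E°_cell = +1.92 − (+0.85) = 1.07 V.
Balancing electrons gives n = 2; the reaction quotient is Q = [Hg²⁺]·[Co²⁺]^2/[Co³⁺]^2 = 0.0165.
At 25 °C, E = E° − (0.0592/n) log Q = 1.07 − (0.0592/2)(-1.782) = 1.070 + 0.053 = 1.123 V.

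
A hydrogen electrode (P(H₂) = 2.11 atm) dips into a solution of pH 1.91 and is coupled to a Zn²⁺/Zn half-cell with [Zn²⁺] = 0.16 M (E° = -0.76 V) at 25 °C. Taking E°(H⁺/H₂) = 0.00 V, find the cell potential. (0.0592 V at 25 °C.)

0.66 V

The hydrogen couple is the cathode, so E°_cell = 0.76 V; n = 2.
[H⁺] = 10^(−1.91) = 0.012 M, and Q = [Zn²⁺]·P(H₂) / [H⁺]^2 = 2230.
E = E° − (0.0592/2) log Q = 0.76 − (0.0592/2)(3.348) = 0.661 V.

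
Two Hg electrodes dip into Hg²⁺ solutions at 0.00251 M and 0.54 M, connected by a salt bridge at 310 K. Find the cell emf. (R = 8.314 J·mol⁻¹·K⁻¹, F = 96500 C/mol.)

0.072 V

Both half-cells are Hg²⁺/Hg, so E°_cell = 0. The concentrated side is the cathode; the cell reaction moves Hg²⁺ from high to low concentration with n = 2.
Q = [Hg²⁺]_dilute/[Hg²⁺]_conc = 0.00251/0.54 = 0.00465.
E = 0 − (RT/nF) ln Q = −((8.314×310)/(2×96500))(-5.371) = 0.0717 V.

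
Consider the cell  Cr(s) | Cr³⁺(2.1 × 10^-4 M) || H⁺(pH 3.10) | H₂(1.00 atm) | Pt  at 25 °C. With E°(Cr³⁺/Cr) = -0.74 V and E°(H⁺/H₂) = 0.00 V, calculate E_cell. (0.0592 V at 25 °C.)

0.63 V

The hydrogen couple is the cathode, so E°_cell = 0.74 V; n = 6.
[H⁺] = 10^(−3.10) = 7.9 × 10^-4 M, and Q = [Cr³⁺]^2·P(H₂)^3 / [H⁺]^6 = 1.76 × 10^11.
E = E° − (0.0592/6) log Q = 0.74 − (0.0592/6)(11.244) = 0.629 V.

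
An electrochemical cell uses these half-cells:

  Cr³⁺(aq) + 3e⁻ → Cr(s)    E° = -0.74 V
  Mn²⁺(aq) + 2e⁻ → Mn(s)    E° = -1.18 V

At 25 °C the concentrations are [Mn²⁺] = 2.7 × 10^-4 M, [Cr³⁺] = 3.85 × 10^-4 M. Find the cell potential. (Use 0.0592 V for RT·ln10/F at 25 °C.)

The Cr³⁺/Cr couple has the higher reduction potential and acts as the cathode, so E°_cell = -0.74 − (-1.18) = 0.44 V.
Balancing electrons gives n = 6; the reaction quotient is Q = [Mn²⁺]^3/[Cr³⁺]^2 = 1.33 × 10^-4.
At 25 °C, E = E° − (0.0592/n) log Q = 0.44 − (0.0592/6)(-3.877) = 0.440 + 0.038 = 0.478 V.

0.478 V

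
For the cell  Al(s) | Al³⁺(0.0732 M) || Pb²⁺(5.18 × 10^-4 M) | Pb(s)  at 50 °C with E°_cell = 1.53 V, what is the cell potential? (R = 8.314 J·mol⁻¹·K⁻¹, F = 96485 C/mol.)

Balancing electrons gives n = 6; the reaction quotient is Q = [Al³⁺]^2/[Pb²⁺]^3 = 3.86 × 10^7.
E = E° − (RT/nF) ln Q = 1.53 − (8.314×323)/(6×96485) × (17.467) = 1.530 − 0.081 = 1.449 V.

1.45 V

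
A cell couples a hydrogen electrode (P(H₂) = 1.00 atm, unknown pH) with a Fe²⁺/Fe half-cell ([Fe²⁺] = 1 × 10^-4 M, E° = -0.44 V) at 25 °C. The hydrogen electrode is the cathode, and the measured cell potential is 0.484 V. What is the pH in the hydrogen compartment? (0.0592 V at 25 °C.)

E°_cell = 0.44 V and n = 2.
log Q = n(E° − E)/0.0592 = 2×(0.44 − 0.484)/0.0592 = -1.486.
With Q = [Fe²⁺]·P(H₂) / [H⁺]^2, solving for [H⁺] gives log[H⁺] = -1.257, so pH = 1.26.

pH = 1.26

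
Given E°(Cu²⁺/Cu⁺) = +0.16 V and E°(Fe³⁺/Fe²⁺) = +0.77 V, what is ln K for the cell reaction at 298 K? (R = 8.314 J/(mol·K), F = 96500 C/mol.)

E°_cell = +0.77 − (+0.16) = 0.61 V, with n = 1 electron transferred.
At equilibrium E = 0, so the Nernst equation gives ln K = nFE°/RT = (1)(96500)(0.61)/((8.314)(298)) = 23.76.

ln K = 23.8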